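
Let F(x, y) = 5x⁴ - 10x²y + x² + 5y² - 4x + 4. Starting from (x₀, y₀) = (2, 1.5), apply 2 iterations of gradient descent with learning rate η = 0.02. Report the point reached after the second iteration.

(0.08, 1.6)

∇F = (20x³ - 20xy + 2x - 4, -10x² + 10y)
(x₁, y₁) = (2, 1.5) − 0.02·(100, -25) = (0, 2)
(x₂, y₂) = (0, 2) − 0.02·(-4, 20) = (0.08, 1.6)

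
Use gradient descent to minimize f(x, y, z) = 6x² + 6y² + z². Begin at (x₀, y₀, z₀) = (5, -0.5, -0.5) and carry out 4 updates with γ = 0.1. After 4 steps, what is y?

-0.0008

∇f = (12x, 12y, 2z)
(x₁, y₁, z₁) = (5, -0.5, -0.5) − 0.1·(60, -6, -1) = (-1, 0.1, -0.4)
(x₂, y₂, z₂) = (-1, 0.1, -0.4) − 0.1·(-12, 1.2, -0.8) = (0.2, -0.02, -0.32)
(x₃, y₃, z₃) = (0.2, -0.02, -0.32) − 0.1·(2.4, -0.24, -0.64) = (-0.04, 0.004, -0.256)
(x₄, y₄, z₄) = (-0.04, 0.004, -0.256) − 0.1·(-0.48, 0.048, -0.512) = (0.008, -0.0008, -0.2048)
y = -0.0008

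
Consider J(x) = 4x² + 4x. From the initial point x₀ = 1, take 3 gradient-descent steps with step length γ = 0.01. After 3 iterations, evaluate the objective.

J′(x) = 8x + 4
Step 1: J′(1) = 12; x₁ = 1 − 0.01·12 = 0.88
Step 2: J′(0.88) = 11.04; x₂ = 0.88 − 0.01·11.04 = 0.7696
Step 3: J′(0.7696) = 10.1568; x₃ = 0.7696 − 0.01·10.1568 = 0.668032
J(0.668032) = 4.457195012096

4.457195012096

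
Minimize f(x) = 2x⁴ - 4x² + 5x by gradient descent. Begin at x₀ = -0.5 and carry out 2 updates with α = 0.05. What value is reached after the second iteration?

-1.2184

f′(x) = 8x³ - 8x + 5
x₁ = -0.5 − 0.05·8 = -0.9
x₂ = -0.9 − 0.05·6.368 = -1.2184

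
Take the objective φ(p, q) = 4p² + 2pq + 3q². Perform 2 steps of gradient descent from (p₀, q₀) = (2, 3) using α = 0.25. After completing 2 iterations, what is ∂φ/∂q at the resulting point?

27.5

∇φ = (8p + 2q, 2p + 6q)
(p₁, q₁) = (2, 3) − 0.25·(22, 22) = (-3.5, -2.5)
(p₂, q₂) = (-3.5, -2.5) − 0.25·(-33, -22) = (4.75, 3)
∂φ/∂q at (4.75, 3) = 27.5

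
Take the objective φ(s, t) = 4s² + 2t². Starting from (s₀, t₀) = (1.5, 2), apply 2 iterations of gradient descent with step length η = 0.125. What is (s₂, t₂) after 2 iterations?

∇φ = (8s, 4t)
Step 1: at (1.5, 2), ∇φ = (12, 8) → (1.5, 2) − 0.125·(12, 8) = (0, 1)
Step 2: at (0, 1), ∇φ = (0, 4) → (0, 1) − 0.125·(0, 4) = (0, 0.5)

(0, 0.5)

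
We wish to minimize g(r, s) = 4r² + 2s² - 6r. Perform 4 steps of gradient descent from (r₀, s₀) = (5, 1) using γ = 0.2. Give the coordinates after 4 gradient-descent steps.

(1.3008, 0.0016)

∇g = (8r - 6, 4s)
Step 1: at (5, 1), ∇g = (34, 4) → (5, 1) − 0.2·(34, 4) = (-1.8, 0.2)
Step 2: at (-1.8, 0.2), ∇g = (-20.4, 0.8) → (-1.8, 0.2) − 0.2·(-20.4, 0.8) = (2.28, 0.04)
Step 3: at (2.28, 0.04), ∇g = (12.24, 0.16) → (2.28, 0.04) − 0.2·(12.24, 0.16) = (-0.168, 0.008)
Step 4: at (-0.168, 0.008), ∇g = (-7.344, 0.032) → (-0.168, 0.008) − 0.2·(-7.344, 0.032) = (1.3008, 0.0016)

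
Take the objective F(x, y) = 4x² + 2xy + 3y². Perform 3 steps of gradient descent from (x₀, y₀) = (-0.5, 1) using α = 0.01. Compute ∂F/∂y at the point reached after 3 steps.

4.262328

∇F = (8x + 2y, 2x + 6y)
(x₁, y₁) = (-0.5, 1) − 0.01·(-2, 5) = (-0.48, 0.95)
(x₂, y₂) = (-0.48, 0.95) − 0.01·(-1.94, 4.74) = (-0.4606, 0.9026)
(x₃, y₃) = (-0.4606, 0.9026) − 0.01·(-1.8796, 4.4944) = (-0.441804, 0.857656)
∂F/∂y at (-0.441804, 0.857656) = 4.262328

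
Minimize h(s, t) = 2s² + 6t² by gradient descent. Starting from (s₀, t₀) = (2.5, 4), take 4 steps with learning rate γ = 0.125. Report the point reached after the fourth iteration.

(0.15625, 0.25)

∇h = (4s, 12t)
Step 1: at (2.5, 4), ∇h = (10, 48) → (2.5, 4) − 0.125·(10, 48) = (1.25, -2)
Step 2: at (1.25, -2), ∇h = (5, -24) → (1.25, -2) − 0.125·(5, -24) = (0.625, 1)
Step 3: at (0.625, 1), ∇h = (2.5, 12) → (0.625, 1) − 0.125·(2.5, 12) = (0.3125, -0.5)
Step 4: at (0.3125, -0.5), ∇h = (1.25, -6) → (0.3125, -0.5) − 0.125·(1.25, -6) = (0.15625, 0.25)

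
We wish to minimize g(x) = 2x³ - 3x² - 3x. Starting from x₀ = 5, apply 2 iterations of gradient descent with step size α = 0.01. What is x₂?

g′(x) = 6x² - 6x - 3
x₁ = 5 − 0.01·117 = 3.83
x₂ = 3.83 − 0.01·62.0334 = 3.209666

3.209666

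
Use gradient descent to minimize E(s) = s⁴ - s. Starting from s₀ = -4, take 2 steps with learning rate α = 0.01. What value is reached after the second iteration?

E′(s) = 4s³ - 1
Step 1: E′(-4) = -257; s₁ = -4 − 0.01·(-257) = -1.43
Step 2: E′(-1.43) = -12.696828; s₂ = -1.43 − 0.01·(-12.696828) = -1.30303172

-1.30303172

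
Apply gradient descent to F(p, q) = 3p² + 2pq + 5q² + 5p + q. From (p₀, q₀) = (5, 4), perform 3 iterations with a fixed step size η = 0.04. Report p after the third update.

∇F = (6p + 2q + 5, 2p + 10q + 1)
Step 1: at (5, 4), ∇F = (43, 51) → (5, 4) − 0.04·(43, 51) = (3.28, 1.96)
Step 2: at (3.28, 1.96), ∇F = (28.6, 27.16) → (3.28, 1.96) − 0.04·(28.6, 27.16) = (2.136, 0.8736)
Step 3: at (2.136, 0.8736), ∇F = (19.5632, 14.008) → (2.136, 0.8736) − 0.04·(19.5632, 14.008) = (1.353472, 0.31328)
p = 1.353472

1.353472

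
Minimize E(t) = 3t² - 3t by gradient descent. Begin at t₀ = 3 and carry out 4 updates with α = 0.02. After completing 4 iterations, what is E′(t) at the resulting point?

8.9954304

E′(t) = 6t - 3
Step 1: E′(3) = 15; t₁ = 3 − 0.02·15 = 2.7
Step 2: E′(2.7) = 13.2; t₂ = 2.7 − 0.02·13.2 = 2.436
Step 3: E′(2.436) = 11.616; t₃ = 2.436 − 0.02·11.616 = 2.20368
Step 4: E′(2.20368) = 10.22208; t₄ = 2.20368 − 0.02·10.22208 = 1.9992384
E′(t) at (1.9992384) = 8.9954304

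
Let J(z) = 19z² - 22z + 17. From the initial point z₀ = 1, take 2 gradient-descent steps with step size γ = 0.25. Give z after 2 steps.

J′(z) = 38z - 22
z₁ = 1 − 0.25·16 = -3
z₂ = -3 − 0.25·(-136) = 31

31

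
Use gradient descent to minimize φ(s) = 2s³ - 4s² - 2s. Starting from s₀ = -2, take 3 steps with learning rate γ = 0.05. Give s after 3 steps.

-43.3319787

φ′(s) = 6s² - 8s - 2
Step 1: φ′(-2) = 38; s₁ = -2 − 0.05·38 = -3.9
Step 2: φ′(-3.9) = 120.46; s₂ = -3.9 − 0.05·120.46 = -9.923
Step 3: φ′(-9.923) = 668.179574; s₃ = -9.923 − 0.05·668.179574 = -43.3319787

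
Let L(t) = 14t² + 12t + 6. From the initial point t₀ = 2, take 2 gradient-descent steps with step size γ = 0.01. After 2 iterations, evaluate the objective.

L′(t) = 28t + 12
Step 1: L′(2) = 68; t₁ = 2 − 0.01·68 = 1.32
Step 2: L′(1.32) = 48.96; t₂ = 1.32 − 0.01·48.96 = 0.8304
L(0.8304) = 25.61869824

25.61869824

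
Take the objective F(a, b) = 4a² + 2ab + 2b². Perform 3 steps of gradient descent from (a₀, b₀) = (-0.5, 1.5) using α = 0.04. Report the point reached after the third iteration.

(-0.373728, 0.981536)

∇F = (8a + 2b, 2a + 4b)
(a₁, b₁) = (-0.5, 1.5) − 0.04·(-1, 5) = (-0.46, 1.3)
(a₂, b₂) = (-0.46, 1.3) − 0.04·(-1.08, 4.28) = (-0.4168, 1.1288)
(a₃, b₃) = (-0.4168, 1.1288) − 0.04·(-1.0768, 3.6816) = (-0.373728, 0.981536)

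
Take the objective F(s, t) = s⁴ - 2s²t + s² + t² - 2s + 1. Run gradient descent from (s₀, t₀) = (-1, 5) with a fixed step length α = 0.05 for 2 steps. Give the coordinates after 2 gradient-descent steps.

(-1.9928, 4.396)

∇F = (4s³ - 4st + 2s - 2, -2s² + 2t)
Step 1: at (-1, 5), ∇F = (12, 8) → (-1, 5) − 0.05·(12, 8) = (-1.6, 4.6)
Step 2: at (-1.6, 4.6), ∇F = (7.856, 4.08) → (-1.6, 4.6) − 0.05·(7.856, 4.08) = (-1.9928, 4.396)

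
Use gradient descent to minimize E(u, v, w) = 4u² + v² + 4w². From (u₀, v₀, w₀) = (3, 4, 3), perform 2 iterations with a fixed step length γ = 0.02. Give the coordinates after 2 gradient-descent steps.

(2.1168, 3.6864, 2.1168)

∇E = (8u, 2v, 8w)
(u₁, v₁, w₁) = (3, 4, 3) − 0.02·(24, 8, 24) = (2.52, 3.84, 2.52)
(u₂, v₂, w₂) = (2.52, 3.84, 2.52) − 0.02·(20.16, 7.68, 20.16) = (2.1168, 3.6864, 2.1168)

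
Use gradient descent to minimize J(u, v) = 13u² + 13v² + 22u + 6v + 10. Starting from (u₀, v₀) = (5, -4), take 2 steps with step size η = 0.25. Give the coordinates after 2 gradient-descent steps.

(176, -114.25)

∇J = (26u + 22, 26v + 6)
(u₁, v₁) = (5, -4) − 0.25·(152, -98) = (-33, 20.5)
(u₂, v₂) = (-33, 20.5) − 0.25·(-836, 539) = (176, -114.25)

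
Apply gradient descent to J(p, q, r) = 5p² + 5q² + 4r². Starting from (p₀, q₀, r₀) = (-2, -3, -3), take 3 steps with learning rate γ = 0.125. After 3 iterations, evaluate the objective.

0.015869140625

∇J = (10p, 10q, 8r)
Step 1: at (-2, -3, -3), ∇J = (-20, -30, -24) → (-2, -3, -3) − 0.125·(-20, -30, -24) = (0.5, 0.75, 0)
Step 2: at (0.5, 0.75, 0), ∇J = (5, 7.5, 0) → (0.5, 0.75, 0) − 0.125·(5, 7.5, 0) = (-0.125, -0.1875, 0)
Step 3: at (-0.125, -0.1875, 0), ∇J = (-1.25, -1.875, 0) → (-0.125, -0.1875, 0) − 0.125·(-1.25, -1.875, 0) = (0.03125, 0.046875, 0)
J(0.03125, 0.046875, 0) = 0.015869140625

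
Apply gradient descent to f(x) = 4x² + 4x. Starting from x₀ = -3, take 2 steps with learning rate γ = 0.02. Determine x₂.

f′(x) = 8x + 4
x₁ = -3 − 0.02·(-20) = -2.6
x₂ = -2.6 − 0.02·(-16.8) = -2.264

-2.264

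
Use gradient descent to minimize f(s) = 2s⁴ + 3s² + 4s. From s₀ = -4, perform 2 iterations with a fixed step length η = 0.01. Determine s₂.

1.01680256

f′(s) = 8s³ + 6s + 4
s₁ = -4 − 0.01·(-532) = 1.32
s₂ = 1.32 − 0.01·30.319744 = 1.01680256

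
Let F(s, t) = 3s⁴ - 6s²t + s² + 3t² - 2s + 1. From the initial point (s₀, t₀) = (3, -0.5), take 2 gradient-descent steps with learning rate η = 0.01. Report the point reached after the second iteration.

(-0.42298368, 0.078496)

∇F = (12s³ - 12st + 2s - 2, -6s² + 6t)
(s₁, t₁) = (3, -0.5) − 0.01·(346, -57) = (-0.46, 0.07)
(s₂, t₂) = (-0.46, 0.07) − 0.01·(-3.701632, -0.8496) = (-0.42298368, 0.078496)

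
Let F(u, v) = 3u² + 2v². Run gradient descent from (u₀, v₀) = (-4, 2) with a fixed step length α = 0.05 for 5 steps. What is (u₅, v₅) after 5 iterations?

(-0.67228, 0.65536)

∇F = (6u, 4v)
(u₁, v₁) = (-4, 2) − 0.05·(-24, 8) = (-2.8, 1.6)
(u₂, v₂) = (-2.8, 1.6) − 0.05·(-16.8, 6.4) = (-1.96, 1.28)
(u₃, v₃) = (-1.96, 1.28) − 0.05·(-11.76, 5.12) = (-1.372, 1.024)
(u₄, v₄) = (-1.372, 1.024) − 0.05·(-8.232, 4.096) = (-0.9604, 0.8192)
(u₅, v₅) = (-0.9604, 0.8192) − 0.05·(-5.7624, 3.2768) = (-0.67228, 0.65536)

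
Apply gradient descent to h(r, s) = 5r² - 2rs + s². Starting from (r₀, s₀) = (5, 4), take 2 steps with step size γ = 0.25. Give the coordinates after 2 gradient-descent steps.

(10.5, -0.5)

∇h = (10r - 2s, -2r + 2s)
(r₁, s₁) = (5, 4) − 0.25·(42, -2) = (-5.5, 4.5)
(r₂, s₂) = (-5.5, 4.5) − 0.25·(-64, 20) = (10.5, -0.5)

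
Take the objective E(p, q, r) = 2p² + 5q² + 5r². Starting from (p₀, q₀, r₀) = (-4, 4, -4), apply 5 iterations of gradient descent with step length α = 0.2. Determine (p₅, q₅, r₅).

∇E = (4p, 10q, 10r)
(p₁, q₁, r₁) = (-4, 4, -4) − 0.2·(-16, 40, -40) = (-0.8, -4, 4)
(p₂, q₂, r₂) = (-0.8, -4, 4) − 0.2·(-3.2, -40, 40) = (-0.16, 4, -4)
(p₃, q₃, r₃) = (-0.16, 4, -4) − 0.2·(-0.64, 40, -40) = (-0.032, -4, 4)
(p₄, q₄, r₄) = (-0.032, -4, 4) − 0.2·(-0.128, -40, 40) = (-0.0064, 4, -4)
(p₅, q₅, r₅) = (-0.0064, 4, -4) − 0.2·(-0.0256, 40, -40) = (-0.00128, -4, 4)

(-0.00128, -4, 4)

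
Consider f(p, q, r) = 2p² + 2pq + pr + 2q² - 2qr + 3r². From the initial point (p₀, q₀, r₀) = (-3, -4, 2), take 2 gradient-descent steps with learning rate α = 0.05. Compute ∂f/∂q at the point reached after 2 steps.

-11.555

∇f = (4p + 2q + r, 2p + 4q - 2r, p - 2q + 6r)
(p₁, q₁, r₁) = (-3, -4, 2) − 0.05·(-18, -26, 17) = (-2.1, -2.7, 1.15)
(p₂, q₂, r₂) = (-2.1, -2.7, 1.15) − 0.05·(-12.65, -17.3, 10.2) = (-1.4675, -1.835, 0.64)
∂f/∂q at (-1.4675, -1.835, 0.64) = -11.555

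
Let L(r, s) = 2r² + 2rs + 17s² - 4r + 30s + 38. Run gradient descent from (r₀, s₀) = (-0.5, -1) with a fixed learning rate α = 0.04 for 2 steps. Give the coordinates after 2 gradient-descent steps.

(0.0728, -0.8976)

∇L = (4r + 2s - 4, 2r + 34s + 30)
Step 1: at (-0.5, -1), ∇L = (-8, -5) → (-0.5, -1) − 0.04·(-8, -5) = (-0.18, -0.8)
Step 2: at (-0.18, -0.8), ∇L = (-6.32, 2.44) → (-0.18, -0.8) − 0.04·(-6.32, 2.44) = (0.0728, -0.8976)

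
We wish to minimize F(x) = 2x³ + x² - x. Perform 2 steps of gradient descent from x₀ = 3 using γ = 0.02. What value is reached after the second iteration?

1.369712

F′(x) = 6x² + 2x - 1
Step 1: F′(3) = 59; x₁ = 3 − 0.02·59 = 1.82
Step 2: F′(1.82) = 22.5144; x₂ = 1.82 − 0.02·22.5144 = 1.369712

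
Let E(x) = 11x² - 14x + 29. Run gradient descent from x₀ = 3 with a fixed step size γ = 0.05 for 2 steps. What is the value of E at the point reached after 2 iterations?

24.5516

E′(x) = 22x - 14
x₁ = 3 − 0.05·52 = 0.4
x₂ = 0.4 − 0.05·(-5.2) = 0.66
E(0.66) = 24.5516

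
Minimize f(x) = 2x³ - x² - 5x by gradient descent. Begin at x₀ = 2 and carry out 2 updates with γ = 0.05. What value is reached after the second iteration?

1.15625

f′(x) = 6x² - 2x - 5
Step 1: f′(2) = 15; x₁ = 2 − 0.05·15 = 1.25
Step 2: f′(1.25) = 1.875; x₂ = 1.25 − 0.05·1.875 = 1.15625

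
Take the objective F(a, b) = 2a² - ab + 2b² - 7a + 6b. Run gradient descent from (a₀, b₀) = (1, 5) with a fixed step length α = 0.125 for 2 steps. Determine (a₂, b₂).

∇F = (4a - b - 7, -a + 4b + 6)
(a₁, b₁) = (1, 5) − 0.125·(-8, 25) = (2, 1.875)
(a₂, b₂) = (2, 1.875) − 0.125·(-0.875, 11.5) = (2.109375, 0.4375)

(2.109375, 0.4375)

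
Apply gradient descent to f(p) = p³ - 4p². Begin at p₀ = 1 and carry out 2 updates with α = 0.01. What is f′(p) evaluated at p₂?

f′(p) = 3p² - 8p
Step 1: f′(1) = -5; p₁ = 1 − 0.01·(-5) = 1.05
Step 2: f′(1.05) = -5.0925; p₂ = 1.05 − 0.01·(-5.0925) = 1.100925
f′(p) at (1.100925) = -5.171292433125

-5.171292433125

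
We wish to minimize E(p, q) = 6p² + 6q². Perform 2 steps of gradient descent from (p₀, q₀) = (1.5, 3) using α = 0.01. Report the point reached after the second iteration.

∇E = (12p, 12q)
(p₁, q₁) = (1.5, 3) − 0.01·(18, 36) = (1.32, 2.64)
(p₂, q₂) = (1.32, 2.64) − 0.01·(15.84, 31.68) = (1.1616, 2.3232)

(1.1616, 2.3232)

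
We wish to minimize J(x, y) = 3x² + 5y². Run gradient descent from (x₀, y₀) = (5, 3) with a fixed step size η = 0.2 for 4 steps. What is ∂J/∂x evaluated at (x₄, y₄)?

∇J = (6x, 10y)
Step 1: at (5, 3), ∇J = (30, 30) → (5, 3) − 0.2·(30, 30) = (-1, -3)
Step 2: at (-1, -3), ∇J = (-6, -30) → (-1, -3) − 0.2·(-6, -30) = (0.2, 3)
Step 3: at (0.2, 3), ∇J = (1.2, 30) → (0.2, 3) − 0.2·(1.2, 30) = (-0.04, -3)
Step 4: at (-0.04, -3), ∇J = (-0.24, -30) → (-0.04, -3) − 0.2·(-0.24, -30) = (0.008, 3)
∂J/∂x at (0.008, 3) = 0.048

0.048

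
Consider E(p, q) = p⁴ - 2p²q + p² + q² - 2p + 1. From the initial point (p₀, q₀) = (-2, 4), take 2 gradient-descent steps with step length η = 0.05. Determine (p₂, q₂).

(-1.8074, 3.889)

∇E = (4p³ - 4pq + 2p - 2, -2p² + 2q)
Step 1: at (-2, 4), ∇E = (-6, 0) → (-2, 4) − 0.05·(-6, 0) = (-1.7, 4)
Step 2: at (-1.7, 4), ∇E = (2.148, 2.22) → (-1.7, 4) − 0.05·(2.148, 2.22) = (-1.8074, 3.889)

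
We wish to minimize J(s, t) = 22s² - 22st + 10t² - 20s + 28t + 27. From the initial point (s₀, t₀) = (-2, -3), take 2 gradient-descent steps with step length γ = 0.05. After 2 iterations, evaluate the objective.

∇J = (44s - 22t - 20, -22s + 20t + 28)
Step 1: at (-2, -3), ∇J = (-42, 12) → (-2, -3) − 0.05·(-42, 12) = (0.1, -3.6)
Step 2: at (0.1, -3.6), ∇J = (63.6, -46.2) → (0.1, -3.6) − 0.05·(63.6, -46.2) = (-3.08, -1.29)
J(-3.08, -1.29) = 190.4114

190.4114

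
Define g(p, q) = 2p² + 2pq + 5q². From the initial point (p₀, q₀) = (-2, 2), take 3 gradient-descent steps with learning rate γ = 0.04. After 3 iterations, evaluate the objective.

∇g = (4p + 2q, 2p + 10q)
Step 1: at (-2, 2), ∇g = (-4, 16) → (-2, 2) − 0.04·(-4, 16) = (-1.84, 1.36)
Step 2: at (-1.84, 1.36), ∇g = (-4.64, 9.92) → (-1.84, 1.36) − 0.04·(-4.64, 9.92) = (-1.6544, 0.9632)
Step 3: at (-1.6544, 0.9632), ∇g = (-4.6912, 6.3232) → (-1.6544, 0.9632) − 0.04·(-4.6912, 6.3232) = (-1.466752, 0.710272)
g(-1.466752, 0.710272) = 4.74156867584

4.74156867584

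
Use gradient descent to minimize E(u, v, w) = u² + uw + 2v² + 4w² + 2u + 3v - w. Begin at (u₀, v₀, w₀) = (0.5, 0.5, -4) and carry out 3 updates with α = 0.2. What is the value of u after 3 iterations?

∇E = (2u + w + 2, 4v + 3, u + 8w - 1)
(u₁, v₁, w₁) = (0.5, 0.5, -4) − 0.2·(-1, 5, -32.5) = (0.7, -0.5, 2.5)
(u₂, v₂, w₂) = (0.7, -0.5, 2.5) − 0.2·(5.9, 1, 19.7) = (-0.48, -0.7, -1.44)
(u₃, v₃, w₃) = (-0.48, -0.7, -1.44) − 0.2·(-0.4, 0.2, -13) = (-0.4, -0.74, 1.16)
u = -0.4

-0.4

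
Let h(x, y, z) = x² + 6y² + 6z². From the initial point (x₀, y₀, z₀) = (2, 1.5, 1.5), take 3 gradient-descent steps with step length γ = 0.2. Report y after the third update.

-4.116

∇h = (2x, 12y, 12z)
(x₁, y₁, z₁) = (2, 1.5, 1.5) − 0.2·(4, 18, 18) = (1.2, -2.1, -2.1)
(x₂, y₂, z₂) = (1.2, -2.1, -2.1) − 0.2·(2.4, -25.2, -25.2) = (0.72, 2.94, 2.94)
(x₃, y₃, z₃) = (0.72, 2.94, 2.94) − 0.2·(1.44, 35.28, 35.28) = (0.432, -4.116, -4.116)
y = -4.116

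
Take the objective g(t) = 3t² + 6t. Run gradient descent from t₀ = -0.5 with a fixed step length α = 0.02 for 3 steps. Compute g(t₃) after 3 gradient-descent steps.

g′(t) = 6t + 6
Step 1: g′(-0.5) = 3; t₁ = -0.5 − 0.02·3 = -0.56
Step 2: g′(-0.56) = 2.64; t₂ = -0.56 − 0.02·2.64 = -0.6128
Step 3: g′(-0.6128) = 2.3232; t₃ = -0.6128 − 0.02·2.3232 = -0.659264
g(-0.659264) = -2.651696934912

-2.651696934912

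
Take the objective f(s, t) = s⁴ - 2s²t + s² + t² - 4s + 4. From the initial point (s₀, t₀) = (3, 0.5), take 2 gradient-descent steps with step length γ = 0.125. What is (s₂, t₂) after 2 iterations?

∇f = (4s³ - 4st + 2s - 4, -2s² + 2t)
(s₁, t₁) = (3, 0.5) − 0.125·(104, -17) = (-10, 2.625)
(s₂, t₂) = (-10, 2.625) − 0.125·(-3919, -194.75) = (479.875, 26.96875)

(479.875, 26.96875)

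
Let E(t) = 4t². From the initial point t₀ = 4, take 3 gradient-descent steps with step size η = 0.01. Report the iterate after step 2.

E′(t) = 8t
Step 1: E′(4) = 32; t₁ = 4 − 0.01·32 = 3.68
Step 2: E′(3.68) = 29.44; t₂ = 3.68 − 0.01·29.44 = 3.3856

3.3856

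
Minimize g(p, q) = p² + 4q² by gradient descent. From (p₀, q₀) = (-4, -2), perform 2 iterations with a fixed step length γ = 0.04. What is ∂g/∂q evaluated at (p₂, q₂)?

-7.3984

∇g = (2p, 8q)
Step 1: at (-4, -2), ∇g = (-8, -16) → (-4, -2) − 0.04·(-8, -16) = (-3.68, -1.36)
Step 2: at (-3.68, -1.36), ∇g = (-7.36, -10.88) → (-3.68, -1.36) − 0.04·(-7.36, -10.88) = (-3.3856, -0.9248)
∂g/∂q at (-3.3856, -0.9248) = -7.3984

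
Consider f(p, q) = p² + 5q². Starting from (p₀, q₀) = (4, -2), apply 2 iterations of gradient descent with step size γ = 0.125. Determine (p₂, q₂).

∇f = (2p, 10q)
(p₁, q₁) = (4, -2) − 0.125·(8, -20) = (3, 0.5)
(p₂, q₂) = (3, 0.5) − 0.125·(6, 5) = (2.25, -0.125)

(2.25, -0.125)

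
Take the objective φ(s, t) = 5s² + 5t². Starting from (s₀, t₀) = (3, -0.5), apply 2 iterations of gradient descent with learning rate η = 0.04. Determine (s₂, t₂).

∇φ = (10s, 10t)
(s₁, t₁) = (3, -0.5) − 0.04·(30, -5) = (1.8, -0.3)
(s₂, t₂) = (1.8, -0.3) − 0.04·(18, -3) = (1.08, -0.18)

(1.08, -0.18)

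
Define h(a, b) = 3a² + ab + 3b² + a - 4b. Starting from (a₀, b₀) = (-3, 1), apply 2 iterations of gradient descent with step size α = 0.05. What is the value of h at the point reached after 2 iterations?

∇h = (6a + b + 1, a + 6b - 4)
(a₁, b₁) = (-3, 1) − 0.05·(-16, -1) = (-2.2, 1.05)
(a₂, b₂) = (-2.2, 1.05) − 0.05·(-11.15, 0.1) = (-1.6425, 1.045)
h(-1.6425, 1.045) = 3.83058125

3.83058125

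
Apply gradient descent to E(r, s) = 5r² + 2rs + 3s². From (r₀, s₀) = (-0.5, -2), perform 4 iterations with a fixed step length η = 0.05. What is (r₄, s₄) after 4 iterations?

∇E = (10r + 2s, 2r + 6s)
(r₁, s₁) = (-0.5, -2) − 0.05·(-9, -13) = (-0.05, -1.35)
(r₂, s₂) = (-0.05, -1.35) − 0.05·(-3.2, -8.2) = (0.11, -0.94)
(r₃, s₃) = (0.11, -0.94) − 0.05·(-0.78, -5.42) = (0.149, -0.669)
(r₄, s₄) = (0.149, -0.669) − 0.05·(0.152, -3.716) = (0.1414, -0.4832)

(0.1414, -0.4832)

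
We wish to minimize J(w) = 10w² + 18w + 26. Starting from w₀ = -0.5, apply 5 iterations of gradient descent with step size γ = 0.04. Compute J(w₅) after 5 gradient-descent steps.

17.90000016384

J′(w) = 20w + 18
w₁ = -0.5 − 0.04·8 = -0.82
w₂ = -0.82 − 0.04·1.6 = -0.884
w₃ = -0.884 − 0.04·0.32 = -0.8968
w₄ = -0.8968 − 0.04·0.064 = -0.89936
w₅ = -0.89936 − 0.04·0.0128 = -0.899872
J(-0.899872) = 17.90000016384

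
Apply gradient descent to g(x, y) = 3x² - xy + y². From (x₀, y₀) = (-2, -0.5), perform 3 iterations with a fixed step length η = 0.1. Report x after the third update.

∇g = (6x - y, -x + 2y)
Step 1: at (-2, -0.5), ∇g = (-11.5, 1) → (-2, -0.5) − 0.1·(-11.5, 1) = (-0.85, -0.6)
Step 2: at (-0.85, -0.6), ∇g = (-4.5, -0.35) → (-0.85, -0.6) − 0.1·(-4.5, -0.35) = (-0.4, -0.565)
Step 3: at (-0.4, -0.565), ∇g = (-1.835, -0.73) → (-0.4, -0.565) − 0.1·(-1.835, -0.73) = (-0.2165, -0.492)
x = -0.2165

-0.2165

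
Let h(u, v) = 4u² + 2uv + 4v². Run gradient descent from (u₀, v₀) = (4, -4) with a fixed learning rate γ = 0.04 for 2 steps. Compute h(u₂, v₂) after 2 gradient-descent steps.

∇h = (8u + 2v, 2u + 8v)
Step 1: at (4, -4), ∇h = (24, -24) → (4, -4) − 0.04·(24, -24) = (3.04, -3.04)
Step 2: at (3.04, -3.04), ∇h = (18.24, -18.24) → (3.04, -3.04) − 0.04·(18.24, -18.24) = (2.3104, -2.3104)
h(2.3104, -2.3104) = 32.02768896

32.02768896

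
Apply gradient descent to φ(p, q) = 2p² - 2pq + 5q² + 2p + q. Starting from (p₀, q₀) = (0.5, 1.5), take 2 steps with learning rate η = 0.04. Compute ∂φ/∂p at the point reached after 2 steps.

2.44

∇φ = (4p - 2q + 2, -2p + 10q + 1)
(p₁, q₁) = (0.5, 1.5) − 0.04·(1, 15) = (0.46, 0.9)
(p₂, q₂) = (0.46, 0.9) − 0.04·(2.04, 9.08) = (0.3784, 0.5368)
∂φ/∂p at (0.3784, 0.5368) = 2.44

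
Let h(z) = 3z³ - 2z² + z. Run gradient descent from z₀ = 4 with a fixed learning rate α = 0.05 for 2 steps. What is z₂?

-5.691125

h′(z) = 9z² - 4z + 1
z₁ = 4 − 0.05·129 = -2.45
z₂ = -2.45 − 0.05·64.8225 = -5.691125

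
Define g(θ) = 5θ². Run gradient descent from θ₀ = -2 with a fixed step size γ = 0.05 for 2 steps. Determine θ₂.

-0.5

g′(θ) = 10θ
Step 1: g′(-2) = -20; θ₁ = -2 − 0.05·(-20) = -1
Step 2: g′(-1) = -10; θ₂ = -1 − 0.05·(-10) = -0.5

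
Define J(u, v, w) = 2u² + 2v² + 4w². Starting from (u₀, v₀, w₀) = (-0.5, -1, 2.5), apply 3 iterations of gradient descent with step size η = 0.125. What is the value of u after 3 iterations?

-0.0625

∇J = (4u, 4v, 8w)
(u₁, v₁, w₁) = (-0.5, -1, 2.5) − 0.125·(-2, -4, 20) = (-0.25, -0.5, 0)
(u₂, v₂, w₂) = (-0.25, -0.5, 0) − 0.125·(-1, -2, 0) = (-0.125, -0.25, 0)
(u₃, v₃, w₃) = (-0.125, -0.25, 0) − 0.125·(-0.5, -1, 0) = (-0.0625, -0.125, 0)
u = -0.0625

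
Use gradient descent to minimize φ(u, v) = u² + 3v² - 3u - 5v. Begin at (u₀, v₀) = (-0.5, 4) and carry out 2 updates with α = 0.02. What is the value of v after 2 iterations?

∇φ = (2u - 3, 6v - 5)
Step 1: at (-0.5, 4), ∇φ = (-4, 19) → (-0.5, 4) − 0.02·(-4, 19) = (-0.42, 3.62)
Step 2: at (-0.42, 3.62), ∇φ = (-3.84, 16.72) → (-0.42, 3.62) − 0.02·(-3.84, 16.72) = (-0.3432, 3.2856)
v = 3.2856

3.2856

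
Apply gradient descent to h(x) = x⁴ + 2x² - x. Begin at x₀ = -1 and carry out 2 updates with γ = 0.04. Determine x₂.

h′(x) = 4x³ + 4x - 1
Step 1: h′(-1) = -9; x₁ = -1 − 0.04·(-9) = -0.64
Step 2: h′(-0.64) = -4.608576; x₂ = -0.64 − 0.04·(-4.608576) = -0.45565696

-0.45565696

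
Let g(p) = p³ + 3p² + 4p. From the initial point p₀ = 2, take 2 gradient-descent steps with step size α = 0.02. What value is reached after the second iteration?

g′(p) = 3p² + 6p + 4
p₁ = 2 − 0.02·28 = 1.44
p₂ = 1.44 − 0.02·18.8608 = 1.062784

1.062784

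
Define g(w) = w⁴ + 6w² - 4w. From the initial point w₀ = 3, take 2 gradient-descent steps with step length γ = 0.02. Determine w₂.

0.23136

g′(w) = 4w³ + 12w - 4
Step 1: g′(3) = 140; w₁ = 3 − 0.02·140 = 0.2
Step 2: g′(0.2) = -1.568; w₂ = 0.2 − 0.02·(-1.568) = 0.23136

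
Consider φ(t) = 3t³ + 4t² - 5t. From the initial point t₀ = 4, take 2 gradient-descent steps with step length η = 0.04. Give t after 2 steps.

-4.634816

φ′(t) = 9t² + 8t - 5
Step 1: φ′(4) = 171; t₁ = 4 − 0.04·171 = -2.84
Step 2: φ′(-2.84) = 44.8704; t₂ = -2.84 − 0.04·44.8704 = -4.634816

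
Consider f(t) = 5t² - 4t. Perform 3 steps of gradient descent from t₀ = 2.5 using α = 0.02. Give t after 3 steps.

f′(t) = 10t - 4
Step 1: f′(2.5) = 21; t₁ = 2.5 − 0.02·21 = 2.08
Step 2: f′(2.08) = 16.8; t₂ = 2.08 − 0.02·16.8 = 1.744
Step 3: f′(1.744) = 13.44; t₃ = 1.744 − 0.02·13.44 = 1.4752

1.4752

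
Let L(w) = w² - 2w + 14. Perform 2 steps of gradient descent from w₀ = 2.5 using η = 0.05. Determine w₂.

2.215

L′(w) = 2w - 2
w₁ = 2.5 − 0.05·3 = 2.35
w₂ = 2.35 − 0.05·2.7 = 2.215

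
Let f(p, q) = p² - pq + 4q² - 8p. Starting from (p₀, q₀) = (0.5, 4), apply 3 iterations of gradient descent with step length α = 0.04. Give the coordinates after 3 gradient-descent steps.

(1.58688, 1.34432)

∇f = (2p - q - 8, -p + 8q)
Step 1: at (0.5, 4), ∇f = (-11, 31.5) → (0.5, 4) − 0.04·(-11, 31.5) = (0.94, 2.74)
Step 2: at (0.94, 2.74), ∇f = (-8.86, 20.98) → (0.94, 2.74) − 0.04·(-8.86, 20.98) = (1.2944, 1.9008)
Step 3: at (1.2944, 1.9008), ∇f = (-7.312, 13.912) → (1.2944, 1.9008) − 0.04·(-7.312, 13.912) = (1.58688, 1.34432)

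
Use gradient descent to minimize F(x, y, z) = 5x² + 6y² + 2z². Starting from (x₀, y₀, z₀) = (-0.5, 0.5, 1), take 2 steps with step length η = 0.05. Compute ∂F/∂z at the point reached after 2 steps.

2.56

∇F = (10x, 12y, 4z)
(x₁, y₁, z₁) = (-0.5, 0.5, 1) − 0.05·(-5, 6, 4) = (-0.25, 0.2, 0.8)
(x₂, y₂, z₂) = (-0.25, 0.2, 0.8) − 0.05·(-2.5, 2.4, 3.2) = (-0.125, 0.08, 0.64)
∂F/∂z at (-0.125, 0.08, 0.64) = 2.56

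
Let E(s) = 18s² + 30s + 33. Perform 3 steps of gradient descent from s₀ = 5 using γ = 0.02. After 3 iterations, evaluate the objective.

20.7951578112

E′(s) = 36s + 30
Step 1: E′(5) = 210; s₁ = 5 − 0.02·210 = 0.8
Step 2: E′(0.8) = 58.8; s₂ = 0.8 − 0.02·58.8 = -0.376
Step 3: E′(-0.376) = 16.464; s₃ = -0.376 − 0.02·16.464 = -0.70528
E(-0.70528) = 20.7951578112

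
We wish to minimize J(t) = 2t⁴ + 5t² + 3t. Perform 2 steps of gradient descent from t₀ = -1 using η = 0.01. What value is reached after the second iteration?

-0.74587

J′(t) = 8t³ + 10t + 3
t₁ = -1 − 0.01·(-15) = -0.85
t₂ = -0.85 − 0.01·(-10.413) = -0.74587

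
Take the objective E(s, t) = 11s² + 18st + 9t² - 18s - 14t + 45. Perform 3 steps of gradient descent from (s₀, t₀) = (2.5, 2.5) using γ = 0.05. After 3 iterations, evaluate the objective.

∇E = (22s + 18t - 18, 18s + 18t - 14)
(s₁, t₁) = (2.5, 2.5) − 0.05·(82, 76) = (-1.6, -1.3)
(s₂, t₂) = (-1.6, -1.3) − 0.05·(-76.6, -66.2) = (2.23, 2.01)
(s₃, t₃) = (2.23, 2.01) − 0.05·(67.24, 62.32) = (-1.132, -1.106)
E(-1.132, -1.106) = 128.500644

128.500644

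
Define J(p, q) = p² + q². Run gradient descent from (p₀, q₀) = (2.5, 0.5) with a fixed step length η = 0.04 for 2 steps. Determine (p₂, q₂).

(2.116, 0.4232)

∇J = (2p, 2q)
Step 1: at (2.5, 0.5), ∇J = (5, 1) → (2.5, 0.5) − 0.04·(5, 1) = (2.3, 0.46)
Step 2: at (2.3, 0.46), ∇J = (4.6, 0.92) → (2.3, 0.46) − 0.04·(4.6, 0.92) = (2.116, 0.4232)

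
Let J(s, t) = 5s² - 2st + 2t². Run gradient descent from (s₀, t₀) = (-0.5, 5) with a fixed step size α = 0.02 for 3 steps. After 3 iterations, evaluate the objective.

∇J = (10s - 2t, -2s + 4t)
(s₁, t₁) = (-0.5, 5) − 0.02·(-15, 21) = (-0.2, 4.58)
(s₂, t₂) = (-0.2, 4.58) − 0.02·(-11.16, 18.72) = (0.0232, 4.2056)
(s₃, t₃) = (0.0232, 4.2056) − 0.02·(-8.1792, 16.776) = (0.186784, 3.87008)
J(0.186784, 3.87008) = 28.68374168064

28.68374168064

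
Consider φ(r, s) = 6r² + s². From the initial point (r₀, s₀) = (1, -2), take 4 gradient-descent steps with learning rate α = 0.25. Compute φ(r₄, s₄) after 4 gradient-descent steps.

1536.015625

∇φ = (12r, 2s)
(r₁, s₁) = (1, -2) − 0.25·(12, -4) = (-2, -1)
(r₂, s₂) = (-2, -1) − 0.25·(-24, -2) = (4, -0.5)
(r₃, s₃) = (4, -0.5) − 0.25·(48, -1) = (-8, -0.25)
(r₄, s₄) = (-8, -0.25) − 0.25·(-96, -0.5) = (16, -0.125)
φ(16, -0.125) = 1536.015625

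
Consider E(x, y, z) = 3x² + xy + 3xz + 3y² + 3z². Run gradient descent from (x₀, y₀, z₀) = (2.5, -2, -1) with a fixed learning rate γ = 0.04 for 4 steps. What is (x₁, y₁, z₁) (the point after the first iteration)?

∇E = (6x + y + 3z, x + 6y, 3x + 6z)
(x₁, y₁, z₁) = (2.5, -2, -1) − 0.04·(10, -9.5, 1.5) = (2.1, -1.62, -1.06)

(2.1, -1.62, -1.06)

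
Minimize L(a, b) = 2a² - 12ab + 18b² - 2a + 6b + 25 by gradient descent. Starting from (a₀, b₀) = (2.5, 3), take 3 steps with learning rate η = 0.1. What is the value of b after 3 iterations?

-55.8

∇L = (4a - 12b - 2, -12a + 36b + 6)
(a₁, b₁) = (2.5, 3) − 0.1·(-28, 84) = (5.3, -5.4)
(a₂, b₂) = (5.3, -5.4) − 0.1·(84, -252) = (-3.1, 19.8)
(a₃, b₃) = (-3.1, 19.8) − 0.1·(-252, 756) = (22.1, -55.8)
b = -55.8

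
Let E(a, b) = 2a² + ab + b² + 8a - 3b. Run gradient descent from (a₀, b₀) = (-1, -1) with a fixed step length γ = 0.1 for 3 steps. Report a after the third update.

-1.735

∇E = (4a + b + 8, a + 2b - 3)
Step 1: at (-1, -1), ∇E = (3, -6) → (-1, -1) − 0.1·(3, -6) = (-1.3, -0.4)
Step 2: at (-1.3, -0.4), ∇E = (2.4, -5.1) → (-1.3, -0.4) − 0.1·(2.4, -5.1) = (-1.54, 0.11)
Step 3: at (-1.54, 0.11), ∇E = (1.95, -4.32) → (-1.54, 0.11) − 0.1·(1.95, -4.32) = (-1.735, 0.542)
a = -1.735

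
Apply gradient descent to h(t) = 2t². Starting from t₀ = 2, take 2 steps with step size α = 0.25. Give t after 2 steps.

0

h′(t) = 4t
t₁ = 2 − 0.25·8 = 0
t₂ = 0 − 0.25·0 = 0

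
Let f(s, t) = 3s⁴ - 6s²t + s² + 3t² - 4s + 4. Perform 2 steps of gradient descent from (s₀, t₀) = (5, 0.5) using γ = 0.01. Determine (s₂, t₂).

∇f = (12s³ - 12st + 2s - 4, -6s² + 6t)
(s₁, t₁) = (5, 0.5) − 0.01·(1476, -147) = (-9.76, 1.97)
(s₂, t₂) = (-9.76, 1.97) − 0.01·(-10949.363712, -559.7256) = (99.73363712, 7.567256)

(99.73363712, 7.567256)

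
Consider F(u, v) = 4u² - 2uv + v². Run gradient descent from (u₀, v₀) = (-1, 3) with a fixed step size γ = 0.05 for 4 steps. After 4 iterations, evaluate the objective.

∇F = (8u - 2v, -2u + 2v)
Step 1: at (-1, 3), ∇F = (-14, 8) → (-1, 3) − 0.05·(-14, 8) = (-0.3, 2.6)
Step 2: at (-0.3, 2.6), ∇F = (-7.6, 5.8) → (-0.3, 2.6) − 0.05·(-7.6, 5.8) = (0.08, 2.31)
Step 3: at (0.08, 2.31), ∇F = (-3.98, 4.46) → (0.08, 2.31) − 0.05·(-3.98, 4.46) = (0.279, 2.087)
Step 4: at (0.279, 2.087), ∇F = (-1.942, 3.616) → (0.279, 2.087) − 0.05·(-1.942, 3.616) = (0.3761, 1.9062)
F(0.3761, 1.9062) = 2.76555964

2.76555964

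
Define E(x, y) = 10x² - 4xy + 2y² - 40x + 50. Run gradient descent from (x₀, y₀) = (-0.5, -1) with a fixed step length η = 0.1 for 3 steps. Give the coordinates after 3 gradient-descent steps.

∇E = (20x - 4y - 40, -4x + 4y)
(x₁, y₁) = (-0.5, -1) − 0.1·(-46, -2) = (4.1, -0.8)
(x₂, y₂) = (4.1, -0.8) − 0.1·(45.2, -19.6) = (-0.42, 1.16)
(x₃, y₃) = (-0.42, 1.16) − 0.1·(-53.04, 6.32) = (4.884, 0.528)

(4.884, 0.528)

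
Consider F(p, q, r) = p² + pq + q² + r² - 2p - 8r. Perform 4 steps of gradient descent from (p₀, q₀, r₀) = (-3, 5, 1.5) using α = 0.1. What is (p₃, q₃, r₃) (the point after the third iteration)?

(-2.083, 3.207, 2.72)

∇F = (2p + q - 2, p + 2q, 2r - 8)
(p₁, q₁, r₁) = (-3, 5, 1.5) − 0.1·(-3, 7, -5) = (-2.7, 4.3, 2)
(p₂, q₂, r₂) = (-2.7, 4.3, 2) − 0.1·(-3.1, 5.9, -4) = (-2.39, 3.71, 2.4)
(p₃, q₃, r₃) = (-2.39, 3.71, 2.4) − 0.1·(-3.07, 5.03, -3.2) = (-2.083, 3.207, 2.72)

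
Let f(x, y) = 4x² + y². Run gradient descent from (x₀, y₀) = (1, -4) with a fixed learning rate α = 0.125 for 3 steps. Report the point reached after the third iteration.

(0, -1.6875)

∇f = (8x, 2y)
(x₁, y₁) = (1, -4) − 0.125·(8, -8) = (0, -3)
(x₂, y₂) = (0, -3) − 0.125·(0, -6) = (0, -2.25)
(x₃, y₃) = (0, -2.25) − 0.125·(0, -4.5) = (0, -1.6875)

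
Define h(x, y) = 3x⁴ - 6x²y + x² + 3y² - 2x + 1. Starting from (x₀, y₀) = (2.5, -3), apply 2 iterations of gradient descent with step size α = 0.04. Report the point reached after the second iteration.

∇h = (12x³ - 12xy + 2x - 2, -6x² + 6y)
(x₁, y₁) = (2.5, -3) − 0.04·(280.5, -55.5) = (-8.72, -0.78)
(x₂, y₂) = (-8.72, -0.78) − 0.04·(-8057.717376, -460.9104) = (313.58869504, 17.656416)

(313.58869504, 17.656416)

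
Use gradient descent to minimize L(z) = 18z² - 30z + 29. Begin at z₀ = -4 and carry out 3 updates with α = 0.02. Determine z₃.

0.727232

L′(z) = 36z - 30
z₁ = -4 − 0.02·(-174) = -0.52
z₂ = -0.52 − 0.02·(-48.72) = 0.4544
z₃ = 0.4544 − 0.02·(-13.6416) = 0.727232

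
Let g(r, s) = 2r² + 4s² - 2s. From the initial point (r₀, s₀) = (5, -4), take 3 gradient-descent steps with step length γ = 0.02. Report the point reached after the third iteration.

(3.89344, -2.268992)

∇g = (4r, 8s - 2)
(r₁, s₁) = (5, -4) − 0.02·(20, -34) = (4.6, -3.32)
(r₂, s₂) = (4.6, -3.32) − 0.02·(18.4, -28.56) = (4.232, -2.7488)
(r₃, s₃) = (4.232, -2.7488) − 0.02·(16.928, -23.9904) = (3.89344, -2.268992)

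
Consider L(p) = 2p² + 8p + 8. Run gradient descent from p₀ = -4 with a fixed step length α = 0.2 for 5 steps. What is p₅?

-2.00064

L′(p) = 4p + 8
p₁ = -4 − 0.2·(-8) = -2.4
p₂ = -2.4 − 0.2·(-1.6) = -2.08
p₃ = -2.08 − 0.2·(-0.32) = -2.016
p₄ = -2.016 − 0.2·(-0.064) = -2.0032
p₅ = -2.0032 − 0.2·(-0.0128) = -2.00064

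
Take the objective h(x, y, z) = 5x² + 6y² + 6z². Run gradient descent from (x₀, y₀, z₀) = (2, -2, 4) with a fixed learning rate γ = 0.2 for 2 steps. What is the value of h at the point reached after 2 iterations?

480.992

∇h = (10x, 12y, 12z)
Step 1: at (2, -2, 4), ∇h = (20, -24, 48) → (2, -2, 4) − 0.2·(20, -24, 48) = (-2, 2.8, -5.6)
Step 2: at (-2, 2.8, -5.6), ∇h = (-20, 33.6, -67.2) → (-2, 2.8, -5.6) − 0.2·(-20, 33.6, -67.2) = (2, -3.92, 7.84)
h(2, -3.92, 7.84) = 480.992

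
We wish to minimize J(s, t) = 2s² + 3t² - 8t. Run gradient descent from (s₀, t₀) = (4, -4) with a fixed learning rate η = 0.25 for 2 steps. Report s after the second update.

∇J = (4s, 6t - 8)
Step 1: at (4, -4), ∇J = (16, -32) → (4, -4) − 0.25·(16, -32) = (0, 4)
Step 2: at (0, 4), ∇J = (0, 16) → (0, 4) − 0.25·(0, 16) = (0, 0)
s = 0

0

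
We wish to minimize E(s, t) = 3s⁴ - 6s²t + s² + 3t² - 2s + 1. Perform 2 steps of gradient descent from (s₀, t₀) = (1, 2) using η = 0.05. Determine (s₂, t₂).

(0.7144, 1.958)

∇E = (12s³ - 12st + 2s - 2, -6s² + 6t)
Step 1: at (1, 2), ∇E = (-12, 6) → (1, 2) − 0.05·(-12, 6) = (1.6, 1.7)
Step 2: at (1.6, 1.7), ∇E = (17.712, -5.16) → (1.6, 1.7) − 0.05·(17.712, -5.16) = (0.7144, 1.958)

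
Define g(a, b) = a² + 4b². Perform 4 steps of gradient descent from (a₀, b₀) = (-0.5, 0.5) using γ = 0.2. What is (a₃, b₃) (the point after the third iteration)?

(-0.108, -0.108)

∇g = (2a, 8b)
(a₁, b₁) = (-0.5, 0.5) − 0.2·(-1, 4) = (-0.3, -0.3)
(a₂, b₂) = (-0.3, -0.3) − 0.2·(-0.6, -2.4) = (-0.18, 0.18)
(a₃, b₃) = (-0.18, 0.18) − 0.2·(-0.36, 1.44) = (-0.108, -0.108)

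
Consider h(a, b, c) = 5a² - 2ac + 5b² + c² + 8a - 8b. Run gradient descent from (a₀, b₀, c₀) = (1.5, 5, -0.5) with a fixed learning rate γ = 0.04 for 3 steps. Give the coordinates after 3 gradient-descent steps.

(-0.355488, 1.7072, -0.249888)

∇h = (10a - 2c + 8, 10b - 8, -2a + 2c)
Step 1: at (1.5, 5, -0.5), ∇h = (24, 42, -4) → (1.5, 5, -0.5) − 0.04·(24, 42, -4) = (0.54, 3.32, -0.34)
Step 2: at (0.54, 3.32, -0.34), ∇h = (14.08, 25.2, -1.76) → (0.54, 3.32, -0.34) − 0.04·(14.08, 25.2, -1.76) = (-0.0232, 2.312, -0.2696)
Step 3: at (-0.0232, 2.312, -0.2696), ∇h = (8.3072, 15.12, -0.4928) → (-0.0232, 2.312, -0.2696) − 0.04·(8.3072, 15.12, -0.4928) = (-0.355488, 1.7072, -0.249888)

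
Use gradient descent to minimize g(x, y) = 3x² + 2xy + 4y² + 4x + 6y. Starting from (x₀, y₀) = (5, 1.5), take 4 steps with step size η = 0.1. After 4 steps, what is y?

∇g = (6x + 2y + 4, 2x + 8y + 6)
Step 1: at (5, 1.5), ∇g = (37, 28) → (5, 1.5) − 0.1·(37, 28) = (1.3, -1.3)
Step 2: at (1.3, -1.3), ∇g = (9.2, -1.8) → (1.3, -1.3) − 0.1·(9.2, -1.8) = (0.38, -1.12)
Step 3: at (0.38, -1.12), ∇g = (4.04, -2.2) → (0.38, -1.12) − 0.1·(4.04, -2.2) = (-0.024, -0.9)
Step 4: at (-0.024, -0.9), ∇g = (2.056, -1.248) → (-0.024, -0.9) − 0.1·(2.056, -1.248) = (-0.2296, -0.7752)
y = -0.7752

-0.7752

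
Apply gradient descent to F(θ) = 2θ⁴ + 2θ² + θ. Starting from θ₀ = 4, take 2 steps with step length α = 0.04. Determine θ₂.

F′(θ) = 8θ³ + 4θ + 1
θ₁ = 4 − 0.04·529 = -17.16
θ₂ = -17.16 − 0.04·(-40491.877568) = 1602.51510272

1602.51510272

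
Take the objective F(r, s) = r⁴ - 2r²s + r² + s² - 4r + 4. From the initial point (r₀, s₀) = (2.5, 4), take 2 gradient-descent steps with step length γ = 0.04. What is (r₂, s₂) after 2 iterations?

∇F = (4r³ - 4rs + 2r - 4, -2r² + 2s)
(r₁, s₁) = (2.5, 4) − 0.04·(23.5, -4.5) = (1.56, 4.18)
(r₂, s₂) = (1.56, 4.18) − 0.04·(-11.777536, 3.4928) = (2.03110144, 4.040288)

(2.03110144, 4.040288)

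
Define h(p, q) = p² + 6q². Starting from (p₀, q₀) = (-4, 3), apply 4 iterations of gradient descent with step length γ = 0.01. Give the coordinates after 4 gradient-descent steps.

(-3.68947264, 1.79908608)

∇h = (2p, 12q)
Step 1: at (-4, 3), ∇h = (-8, 36) → (-4, 3) − 0.01·(-8, 36) = (-3.92, 2.64)
Step 2: at (-3.92, 2.64), ∇h = (-7.84, 31.68) → (-3.92, 2.64) − 0.01·(-7.84, 31.68) = (-3.8416, 2.3232)
Step 3: at (-3.8416, 2.3232), ∇h = (-7.6832, 27.8784) → (-3.8416, 2.3232) − 0.01·(-7.6832, 27.8784) = (-3.764768, 2.044416)
Step 4: at (-3.764768, 2.044416), ∇h = (-7.529536, 24.532992) → (-3.764768, 2.044416) − 0.01·(-7.529536, 24.532992) = (-3.68947264, 1.79908608)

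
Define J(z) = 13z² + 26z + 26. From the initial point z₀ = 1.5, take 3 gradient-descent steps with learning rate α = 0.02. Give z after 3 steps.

J′(z) = 26z + 26
Step 1: J′(1.5) = 65; z₁ = 1.5 − 0.02·65 = 0.2
Step 2: J′(0.2) = 31.2; z₂ = 0.2 − 0.02·31.2 = -0.424
Step 3: J′(-0.424) = 14.976; z₃ = -0.424 − 0.02·14.976 = -0.72352

-0.72352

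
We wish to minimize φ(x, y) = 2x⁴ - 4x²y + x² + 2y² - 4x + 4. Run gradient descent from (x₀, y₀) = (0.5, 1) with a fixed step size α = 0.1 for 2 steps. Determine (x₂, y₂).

(0.8312, 0.904)

∇φ = (8x³ - 8xy + 2x - 4, -4x² + 4y)
(x₁, y₁) = (0.5, 1) − 0.1·(-6, 3) = (1.1, 0.7)
(x₂, y₂) = (1.1, 0.7) − 0.1·(2.688, -2.04) = (0.8312, 0.904)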